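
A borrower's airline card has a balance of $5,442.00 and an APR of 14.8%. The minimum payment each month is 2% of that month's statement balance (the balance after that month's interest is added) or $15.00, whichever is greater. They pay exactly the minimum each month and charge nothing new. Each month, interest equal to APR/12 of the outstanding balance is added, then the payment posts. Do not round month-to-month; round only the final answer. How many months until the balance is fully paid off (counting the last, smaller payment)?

328 months

Monthly rate r = 14.8%/12 = 1.23333% = 0.0123333.
While 2% of the post-interest balance exceeds $15.00, each month B ← (B·(1+r))·(1 − 0.02), i.e. B shrinks by the factor (1+r)·0.98 = 0.99209.
This holds for months 1–251. Entering month 252 the balance is $740.82; 2% of the post-interest balance is now below $15.00, so the flat $15.00 minimum applies from here.
From month 252 a fixed $15.00 at rate r clears $740.82 in 77 more payments. Total: 251 + 77 = 328 months.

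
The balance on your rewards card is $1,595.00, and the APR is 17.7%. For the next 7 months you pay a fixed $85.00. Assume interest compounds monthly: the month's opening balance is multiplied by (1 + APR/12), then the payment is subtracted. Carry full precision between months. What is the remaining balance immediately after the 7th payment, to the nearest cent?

$1,145.17

Monthly rate r = 17.7%/12 = 1.475% = 0.01475.
Each month: B ← B·(1+r) − $85.00.
Month 1: interest $23.53; balance after payment $1,533.53.
Month 2: interest $22.62; balance after payment $1,471.15.
Month 3: interest $21.70; balance after payment $1,407.85.
Month 4: interest $20.77; balance after payment $1,343.61.
Month 5: interest $19.82; balance after payment $1,278.43.
Month 6: interest $18.86; balance after payment $1,212.29.
Month 7: interest $17.88; balance after payment $1,145.17.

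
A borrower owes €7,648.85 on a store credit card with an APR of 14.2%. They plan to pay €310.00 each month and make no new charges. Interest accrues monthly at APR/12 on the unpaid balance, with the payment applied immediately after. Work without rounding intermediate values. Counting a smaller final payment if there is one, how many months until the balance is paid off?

30 months

Monthly rate r = 14.2%/12 = 1.18333% = 0.0118333.
Recurrence: B ← B·(1+r) − €310.00.
Month 1: interest €90.51; balance after payment €7,429.36.
Month 2: interest €87.91; balance after payment €7,207.28.
Closed form: n = −ln(1 − rB₀/P)/ln(1+r) = −ln(0.70803)/ln(1.01183) ≈ 29.350, so the balance reaches zero during payment 30.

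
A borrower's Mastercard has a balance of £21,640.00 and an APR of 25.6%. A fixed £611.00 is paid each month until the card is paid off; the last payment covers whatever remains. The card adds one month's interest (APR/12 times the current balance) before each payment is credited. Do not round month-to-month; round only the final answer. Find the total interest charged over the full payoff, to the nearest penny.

£19,139.80

Monthly rate r = 25.6%/12 = 2.13333% = 0.0213333.
Payoff takes n = ⌈−ln(1 − rB₀/P)/ln(1+r)⌉ = ⌈66.741⌉ = 67 payments; the last is £453.80.
Total paid = 66·£611.00 + £453.80 = £40,779.80.
Total interest = total paid − principal = £40,779.80 − £21,640.00 = £19,139.80.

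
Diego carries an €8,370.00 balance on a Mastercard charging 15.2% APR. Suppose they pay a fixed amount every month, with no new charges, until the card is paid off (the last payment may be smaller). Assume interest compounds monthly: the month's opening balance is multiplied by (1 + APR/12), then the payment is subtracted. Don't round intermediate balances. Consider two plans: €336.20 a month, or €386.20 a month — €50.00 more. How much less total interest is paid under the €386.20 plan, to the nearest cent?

Monthly rate r = 15.2%/12 = 1.26667% = 0.0126667.
At €336.20/mo: n = ⌈−ln(1 − rB₀/P)/ln(1+r)⌉ = 31 payments (last €33.07); total interest = total paid − €8,370.00 = €1,749.07.
At €386.20/mo: 26 payments (last €192.22); total interest €1,477.22.
Interest saved = €1,749.07 − €1,477.22 = €271.85.

€271.85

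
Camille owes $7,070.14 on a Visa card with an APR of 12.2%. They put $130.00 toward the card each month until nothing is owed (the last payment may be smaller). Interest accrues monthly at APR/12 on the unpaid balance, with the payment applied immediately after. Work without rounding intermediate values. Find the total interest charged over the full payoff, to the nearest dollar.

$3,276

Monthly rate r = 12.2%/12 = 1.01667% = 0.0101667.
Payoff takes n = ⌈−ln(1 − rB₀/P)/ln(1+r)⌉ = ⌈79.584⌉ = 80 payments; the last is $76.10.
Total paid = 79·$130.00 + $76.10 = $10,346.10.
Total interest = total paid − principal = $10,346.10 − $7,070.14 = $3,275.96.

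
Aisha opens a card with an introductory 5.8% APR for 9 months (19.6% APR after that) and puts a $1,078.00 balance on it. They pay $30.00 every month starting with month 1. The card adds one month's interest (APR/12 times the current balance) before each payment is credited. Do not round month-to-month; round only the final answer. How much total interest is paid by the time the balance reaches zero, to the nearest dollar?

$344

Promo months 1–9 at r₀ = 5.8%/12 = 0.00483333; months 10+ at r₁ = 19.6%/12 = 0.0163333.
After month 9: iterate B ← B·(1+r₀) − $30.00 for 9 months → $850.53.
Then at r₁ with $30.00/mo: n₂ = −ln(1 − r₁·B/P)/ln(1+r₁) ≈ 38.38 → 39 more payments.
Total paid = 47·$30.00 + $11.59 = $1,421.59; interest = $1,421.59 − $1,078.00 = $343.59.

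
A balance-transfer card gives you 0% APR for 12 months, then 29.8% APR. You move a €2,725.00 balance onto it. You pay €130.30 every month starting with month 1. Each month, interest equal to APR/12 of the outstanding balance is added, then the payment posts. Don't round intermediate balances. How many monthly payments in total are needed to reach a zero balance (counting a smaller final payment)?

Promo months 1–12 at r₀ = 0%/12 = 0; months 13+ at r₁ = 29.8%/12 = 0.0248333.
After month 12 (no interest yet): B = €2,725.00 − 12·€130.30 = €1,161.40.
Then at r₁ with €130.30/mo: n₂ = −ln(1 − r₁·B/P)/ln(1+r₁) ≈ 10.20 → 11 more payments.

23 payments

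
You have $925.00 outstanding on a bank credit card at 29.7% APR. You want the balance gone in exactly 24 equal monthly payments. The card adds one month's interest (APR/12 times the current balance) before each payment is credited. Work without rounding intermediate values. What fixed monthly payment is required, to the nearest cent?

$51.58

Monthly rate r = 29.7%/12 = 2.475% = 0.02475.
Level-payment amortization: P = B₀·r / (1 − (1+r)^(−n)) = 925.00·0.02475 / (1 − 1.02475^(−24)).
Denominator 1 − (1+r)^(−24) = 0.443878414.
P = 22.8937 / 0.443878414 ≈ 51.58.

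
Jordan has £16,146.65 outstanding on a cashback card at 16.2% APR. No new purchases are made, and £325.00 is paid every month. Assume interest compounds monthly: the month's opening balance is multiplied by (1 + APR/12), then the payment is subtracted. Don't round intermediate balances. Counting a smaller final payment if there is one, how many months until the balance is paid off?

Monthly rate r = 16.2%/12 = 1.35% = 0.0135.
Recurrence: B ← B·(1+r) − £325.00.
Month 1: interest £217.98; balance after payment £16,039.63.
Month 2: interest £216.54; balance after payment £15,931.16.
Closed form: n = −ln(1 − rB₀/P)/ln(1+r) = −ln(0.32929)/ln(1.0135) ≈ 82.836, so the balance reaches zero during payment 83.

83 months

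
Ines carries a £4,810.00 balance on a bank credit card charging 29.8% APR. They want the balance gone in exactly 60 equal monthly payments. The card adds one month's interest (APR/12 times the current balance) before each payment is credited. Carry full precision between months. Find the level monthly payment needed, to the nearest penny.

£155.03

Monthly rate r = 29.8%/12 = 2.48333% = 0.0248333.
Level-payment amortization: P = B₀·r / (1 − (1+r)^(−n)) = 4810.00·0.0248333 / (1 − 1.02483^(−60)).
Denominator 1 − (1+r)^(−60) = 0.770487977.
P = 119.448 / 0.770487977 ≈ 155.03.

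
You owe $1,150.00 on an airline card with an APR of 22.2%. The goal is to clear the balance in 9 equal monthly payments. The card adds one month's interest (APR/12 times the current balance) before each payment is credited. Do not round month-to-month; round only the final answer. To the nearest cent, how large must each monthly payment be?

Monthly rate r = 22.2%/12 = 1.85% = 0.0185.
Level-payment amortization: P = B₀·r / (1 − (1+r)^(−n)) = 1150.00·0.0185 / (1 − 1.0185^(−9)).
Denominator 1 − (1+r)^(−9) = 0.152088159.
P = 21.275 / 0.152088159 ≈ 139.89.

$139.89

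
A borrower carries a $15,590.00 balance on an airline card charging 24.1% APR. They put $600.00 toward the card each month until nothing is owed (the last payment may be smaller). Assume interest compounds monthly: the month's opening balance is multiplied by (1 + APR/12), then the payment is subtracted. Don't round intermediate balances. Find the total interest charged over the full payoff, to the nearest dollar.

$6,673

Monthly rate r = 24.1%/12 = 2.00833% = 0.0200833.
Payoff takes n = ⌈−ln(1 − rB₀/P)/ln(1+r)⌉ = ⌈37.104⌉ = 38 payments; the last is $63.11.
Total paid = 37·$600.00 + $63.11 = $22,263.11.
Total interest = total paid − principal = $22,263.11 − $15,590.00 = $6,673.11.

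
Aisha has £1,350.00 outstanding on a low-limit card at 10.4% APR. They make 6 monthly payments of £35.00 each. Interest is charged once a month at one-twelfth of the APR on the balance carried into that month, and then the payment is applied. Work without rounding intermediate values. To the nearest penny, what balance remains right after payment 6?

Monthly rate r = 10.4%/12 = 0.866667% = 0.00866667.
Each month: B ← B·(1+r) − £35.00.
Month 1: interest £11.70; balance after payment £1,326.70.
Month 2: interest £11.50; balance after payment £1,303.20.
Month 3: interest £11.29; balance after payment £1,279.49.
Month 4: interest £11.09; balance after payment £1,255.58.
Month 5: interest £10.88; balance after payment £1,231.46.
Month 6: interest £10.67; balance after payment £1,207.14.

£1,207.14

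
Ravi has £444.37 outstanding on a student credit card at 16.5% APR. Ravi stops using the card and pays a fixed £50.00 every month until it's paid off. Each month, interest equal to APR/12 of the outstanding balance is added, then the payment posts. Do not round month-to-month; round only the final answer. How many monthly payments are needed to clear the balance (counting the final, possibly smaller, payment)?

10 months

Monthly rate r = 16.5%/12 = 1.375% = 0.01375.
Recurrence: B ← B·(1+r) − £50.00.
Month 1: interest £6.11; balance after payment £400.48.
Month 2: interest £5.51; balance after payment £355.99.
Closed form: n = −ln(1 − rB₀/P)/ln(1+r) = −ln(0.8778)/ln(1.01375) ≈ 9.544, so the balance reaches zero during payment 10.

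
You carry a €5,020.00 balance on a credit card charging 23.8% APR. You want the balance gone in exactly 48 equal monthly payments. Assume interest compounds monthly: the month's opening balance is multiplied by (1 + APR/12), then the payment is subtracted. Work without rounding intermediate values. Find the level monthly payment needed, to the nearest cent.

€163.11

Monthly rate r = 23.8%/12 = 1.98333% = 0.0198333.
Level-payment amortization: P = B₀·r / (1 − (1+r)^(−n)) = 5020.00·0.0198333 / (1 − 1.01983^(−48)).
Denominator 1 − (1+r)^(−48) = 0.610418554.
P = 99.5633 / 0.610418554 ≈ 163.11.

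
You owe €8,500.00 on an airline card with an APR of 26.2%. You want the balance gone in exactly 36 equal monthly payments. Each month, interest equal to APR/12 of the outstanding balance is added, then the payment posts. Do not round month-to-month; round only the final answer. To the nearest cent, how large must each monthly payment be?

Monthly rate r = 26.2%/12 = 2.18333% = 0.0218333.
Level-payment amortization: P = B₀·r / (1 − (1+r)^(−n)) = 8500.00·0.0218333 / (1 − 1.02183^(−36)).
Denominator 1 − (1+r)^(−36) = 0.540466017.
P = 185.583 / 0.540466017 ≈ 343.38.

€343.38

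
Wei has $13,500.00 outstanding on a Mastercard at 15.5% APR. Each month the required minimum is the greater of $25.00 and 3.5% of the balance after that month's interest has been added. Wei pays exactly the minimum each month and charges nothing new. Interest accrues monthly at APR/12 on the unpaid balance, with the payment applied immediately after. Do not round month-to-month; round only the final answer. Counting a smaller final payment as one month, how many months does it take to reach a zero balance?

Monthly rate r = 15.5%/12 = 1.29167% = 0.0129167.
While 3.5% of the post-interest balance exceeds $25.00, each month B ← (B·(1+r))·(1 − 0.035), i.e. B shrinks by the factor (1+r)·0.965 = 0.97746.
This holds for months 1–130. Entering month 131 the balance is $697.38; 3.5% of the post-interest balance is now below $25.00, so the flat $25.00 minimum applies from here.
From month 131 a fixed $25.00 at rate r clears $697.38 in 35 more payments. Total: 130 + 35 = 165 months.

165 months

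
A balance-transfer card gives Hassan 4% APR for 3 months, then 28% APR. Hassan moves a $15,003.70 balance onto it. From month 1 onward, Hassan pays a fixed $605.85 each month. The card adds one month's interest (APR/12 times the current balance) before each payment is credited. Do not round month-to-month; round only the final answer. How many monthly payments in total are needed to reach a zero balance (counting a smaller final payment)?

35 payments

Promo months 1–3 at r₀ = 4%/12 = 0.00333333; months 4+ at r₁ = 28%/12 = 0.0233333.
After month 3: iterate B ← B·(1+r₀) − $605.85 for 3 months → $13,330.62.
Then at r₁ with $605.85/mo: n₂ = −ln(1 − r₁·B/P)/ln(1+r₁) ≈ 31.23 → 32 more payments.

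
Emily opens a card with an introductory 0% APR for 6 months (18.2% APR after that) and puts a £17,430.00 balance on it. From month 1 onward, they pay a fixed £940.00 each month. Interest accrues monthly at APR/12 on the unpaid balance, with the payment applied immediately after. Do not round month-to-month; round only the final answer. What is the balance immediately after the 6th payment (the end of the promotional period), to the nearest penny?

£11,790.00

Promo months 1–6 at r₀ = 0%/12 = 0; months 7+ at r₁ = 18.2%/12 = 0.0151667.
After month 6 (no interest yet): B = £17,430.00 − 6·£940.00 = £11,790.00.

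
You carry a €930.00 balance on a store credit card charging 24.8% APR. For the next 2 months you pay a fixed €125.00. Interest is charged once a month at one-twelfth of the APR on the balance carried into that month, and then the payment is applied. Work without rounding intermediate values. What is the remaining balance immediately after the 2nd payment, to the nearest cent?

Monthly rate r = 24.8%/12 = 2.06667% = 0.0206667.
Each month: B ← B·(1+r) − €125.00.
Month 1: interest €19.22; balance after payment €824.22.
Month 2: interest €17.03; balance after payment €716.25.

€716.25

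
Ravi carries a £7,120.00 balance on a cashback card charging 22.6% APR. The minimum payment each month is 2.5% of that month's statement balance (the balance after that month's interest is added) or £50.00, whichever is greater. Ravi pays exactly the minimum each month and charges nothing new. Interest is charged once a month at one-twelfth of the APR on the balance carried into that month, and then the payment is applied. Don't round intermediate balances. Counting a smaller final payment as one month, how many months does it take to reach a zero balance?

Monthly rate r = 22.6%/12 = 1.88333% = 0.0188333.
While 2.5% of the post-interest balance exceeds £50.00, each month B ← (B·(1+r))·(1 − 0.025), i.e. B shrinks by the factor (1+r)·0.975 = 0.99336.
This holds for months 1–194. Entering month 195 the balance is £1,956.08; 2.5% of the post-interest balance is now below £50.00, so the flat £50.00 minimum applies from here.
From month 195 a fixed £50.00 at rate r clears £1,956.08 in 72 more payments. Total: 194 + 72 = 266 months.

266 months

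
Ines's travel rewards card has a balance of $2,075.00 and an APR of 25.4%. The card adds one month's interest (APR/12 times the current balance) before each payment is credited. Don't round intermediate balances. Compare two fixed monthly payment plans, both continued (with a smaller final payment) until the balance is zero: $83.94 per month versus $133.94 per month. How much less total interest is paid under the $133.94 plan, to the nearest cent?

Monthly rate r = 25.4%/12 = 2.11667% = 0.0211667.
At $83.94/mo: n = ⌈−ln(1 − rB₀/P)/ln(1+r)⌉ = 36 payments (last $30.83); total interest = total paid − $2,075.00 = $893.73.
At $133.94/mo: 19 payments (last $130.14); total interest $466.06.
Interest saved = $893.73 − $466.06 = $427.67.

$427.67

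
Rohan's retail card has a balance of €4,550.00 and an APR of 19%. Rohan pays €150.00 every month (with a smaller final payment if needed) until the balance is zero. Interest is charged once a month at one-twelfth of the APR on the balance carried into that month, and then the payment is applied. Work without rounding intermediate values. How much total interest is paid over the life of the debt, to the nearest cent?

€1,699.37

Monthly rate r = 19%/12 = 1.58333% = 0.0158333.
Payoff takes n = ⌈−ln(1 − rB₀/P)/ln(1+r)⌉ = ⌈41.661⌉ = 42 payments; the last is €99.37.
Total paid = 41·€150.00 + €99.37 = €6,249.37.
Total interest = total paid − principal = €6,249.37 − €4,550.00 = €1,699.37.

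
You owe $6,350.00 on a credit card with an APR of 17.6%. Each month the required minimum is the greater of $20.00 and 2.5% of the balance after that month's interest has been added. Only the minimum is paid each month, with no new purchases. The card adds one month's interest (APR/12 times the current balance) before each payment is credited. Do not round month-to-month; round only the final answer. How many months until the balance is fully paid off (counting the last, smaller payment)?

Monthly rate r = 17.6%/12 = 1.46667% = 0.0146667.
While 2.5% of the post-interest balance exceeds $20.00, each month B ← (B·(1+r))·(1 − 0.025), i.e. B shrinks by the factor (1+r)·0.975 = 0.9893.
This holds for months 1–194. Entering month 195 the balance is $787.78; 2.5% of the post-interest balance is now below $20.00, so the flat $20.00 minimum applies from here.
From month 195 a fixed $20.00 at rate r clears $787.78 in 60 more payments. Total: 194 + 60 = 254 months.

254 months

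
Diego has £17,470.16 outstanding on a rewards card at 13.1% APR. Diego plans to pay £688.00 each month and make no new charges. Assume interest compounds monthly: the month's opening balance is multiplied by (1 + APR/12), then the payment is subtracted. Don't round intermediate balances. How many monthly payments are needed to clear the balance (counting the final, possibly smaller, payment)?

30 months

Monthly rate r = 13.1%/12 = 1.09167% = 0.0109167.
Recurrence: B ← B·(1+r) − £688.00.
Month 1: interest £190.72; balance after payment £16,972.88.
Month 2: interest £185.29; balance after payment £16,470.16.
Closed form: n = −ln(1 − rB₀/P)/ln(1+r) = −ln(0.7228)/ln(1.01092) ≈ 29.899, so the balance reaches zero during payment 30.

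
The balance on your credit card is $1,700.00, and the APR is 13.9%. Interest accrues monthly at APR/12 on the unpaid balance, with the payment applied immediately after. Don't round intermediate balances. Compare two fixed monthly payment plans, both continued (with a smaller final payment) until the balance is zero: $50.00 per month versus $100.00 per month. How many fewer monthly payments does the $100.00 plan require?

Monthly rate r = 13.9%/12 = 1.15833% = 0.0115833.
At $50.00/mo: n = ⌈−ln(1 − rB₀/P)/ln(1+r)⌉ = 44 payments (last $23.43); total interest = total paid − $1,700.00 = $473.43.
At $100.00/mo: 20 payments (last $4.18); total interest $204.18.
Payments saved = 44 − 20 = 24.

24 fewer payments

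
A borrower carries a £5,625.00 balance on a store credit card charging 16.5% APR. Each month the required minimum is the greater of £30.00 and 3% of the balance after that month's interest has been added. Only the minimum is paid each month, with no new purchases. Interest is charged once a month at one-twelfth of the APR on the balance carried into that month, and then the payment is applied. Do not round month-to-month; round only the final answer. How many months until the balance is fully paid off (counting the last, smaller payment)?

Monthly rate r = 16.5%/12 = 1.375% = 0.01375.
While 3% of the post-interest balance exceeds £30.00, each month B ← (B·(1+r))·(1 − 0.03), i.e. B shrinks by the factor (1+r)·0.97 = 0.98334.
This holds for months 1–104. Entering month 105 the balance is £979.93; 3% of the post-interest balance is now below £30.00, so the flat £30.00 minimum applies from here.
From month 105 a fixed £30.00 at rate r clears £979.93 in 44 more payments. Total: 104 + 44 = 148 months.

148 months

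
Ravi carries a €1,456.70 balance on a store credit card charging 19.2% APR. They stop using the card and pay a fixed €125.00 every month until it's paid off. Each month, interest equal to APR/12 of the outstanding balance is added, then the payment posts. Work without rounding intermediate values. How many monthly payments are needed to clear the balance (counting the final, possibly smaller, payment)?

Monthly rate r = 19.2%/12 = 1.6% = 0.016.
Recurrence: B ← B·(1+r) − €125.00.
Month 1: interest €23.31; balance after payment €1,355.01.
Month 2: interest €21.68; balance after payment €1,251.69.
Closed form: n = −ln(1 − rB₀/P)/ln(1+r) = −ln(0.81354)/ln(1.016) ≈ 13.000, so the balance reaches zero during payment 14.

14 months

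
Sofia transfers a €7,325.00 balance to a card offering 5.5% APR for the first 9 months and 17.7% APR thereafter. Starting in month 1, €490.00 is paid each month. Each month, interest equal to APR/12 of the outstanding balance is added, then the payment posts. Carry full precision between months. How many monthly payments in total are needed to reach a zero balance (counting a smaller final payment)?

Promo months 1–9 at r₀ = 5.5%/12 = 0.00458333; months 10+ at r₁ = 17.7%/12 = 0.01475.
After month 9: iterate B ← B·(1+r₀) − €490.00 for 9 months → €3,141.03.
Then at r₁ with €490.00/mo: n₂ = −ln(1 − r₁·B/P)/ln(1+r₁) ≈ 6.78 → 7 more payments.

16 payments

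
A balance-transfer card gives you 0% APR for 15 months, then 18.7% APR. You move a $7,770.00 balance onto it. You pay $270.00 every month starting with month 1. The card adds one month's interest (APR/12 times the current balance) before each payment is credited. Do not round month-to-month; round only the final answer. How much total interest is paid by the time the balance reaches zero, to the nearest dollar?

$501

Promo months 1–15 at r₀ = 0%/12 = 0; months 16+ at r₁ = 18.7%/12 = 0.0155833.
After month 15 (no interest yet): B = $7,770.00 − 15·$270.00 = $3,720.00.
Then at r₁ with $270.00/mo: n₂ = −ln(1 − r₁·B/P)/ln(1+r₁) ≈ 15.63 → 16 more payments.
Total paid = 30·$270.00 + $170.67 = $8,270.67; interest = $8,270.67 − $7,770.00 = $500.67.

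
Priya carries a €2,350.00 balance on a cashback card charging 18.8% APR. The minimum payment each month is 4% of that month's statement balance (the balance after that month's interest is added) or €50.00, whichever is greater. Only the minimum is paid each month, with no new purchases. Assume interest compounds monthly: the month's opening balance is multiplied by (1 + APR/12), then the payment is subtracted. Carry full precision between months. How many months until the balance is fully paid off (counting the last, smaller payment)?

Monthly rate r = 18.8%/12 = 1.56667% = 0.0156667.
While 4% of the post-interest balance exceeds €50.00, each month B ← (B·(1+r))·(1 − 0.04), i.e. B shrinks by the factor (1+r)·0.96 = 0.97504.
This holds for months 1–26. Entering month 27 the balance is €1,218.01; 4% of the post-interest balance is now below €50.00, so the flat €50.00 minimum applies from here.
From month 27 a fixed €50.00 at rate r clears €1,218.01 in 31 more payments. Total: 26 + 31 = 57 months.

57 months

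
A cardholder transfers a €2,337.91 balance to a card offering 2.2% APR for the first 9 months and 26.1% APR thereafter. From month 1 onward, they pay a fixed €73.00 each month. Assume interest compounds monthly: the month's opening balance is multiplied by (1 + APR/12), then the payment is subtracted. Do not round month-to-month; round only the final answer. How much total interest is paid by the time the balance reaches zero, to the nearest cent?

Promo months 1–9 at r₀ = 2.2%/12 = 0.00183333; months 10+ at r₁ = 26.1%/12 = 0.02175.
After month 9: iterate B ← B·(1+r₀) − €73.00 for 9 months → €1,714.93.
Then at r₁ with €73.00/mo: n₂ = −ln(1 − r₁·B/P)/ln(1+r₁) ≈ 33.24 → 34 more payments.
Total paid = 42·€73.00 + €17.94 = €3,083.94; interest = €3,083.94 − €2,337.91 = €746.03.

€746.03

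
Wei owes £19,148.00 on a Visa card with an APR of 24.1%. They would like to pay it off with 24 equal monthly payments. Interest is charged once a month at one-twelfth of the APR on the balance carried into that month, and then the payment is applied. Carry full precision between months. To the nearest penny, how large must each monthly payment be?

£1,013.33

Monthly rate r = 24.1%/12 = 2.00833% = 0.0200833.
Level-payment amortization: P = B₀·r / (1 − (1+r)^(−n)) = 19148.00·0.0200833 / (1 − 1.02008^(−24)).
Denominator 1 − (1+r)^(−24) = 0.37949633.
P = 384.556 / 0.37949633 ≈ 1013.33.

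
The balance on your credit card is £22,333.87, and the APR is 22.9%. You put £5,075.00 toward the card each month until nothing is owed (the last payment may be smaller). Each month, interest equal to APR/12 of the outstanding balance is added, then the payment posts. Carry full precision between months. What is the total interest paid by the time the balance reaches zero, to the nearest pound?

Monthly rate r = 22.9%/12 = 1.90833% = 0.0190833.
Payoff takes n = ⌈−ln(1 − rB₀/P)/ln(1+r)⌉ = ⌈4.640⌉ = 5 payments; the last is £3,260.66.
Total paid = 4·£5,075.00 + £3,260.66 = £23,560.66.
Total interest = total paid − principal = £23,560.66 − £22,333.87 = £1,226.79.

£1,227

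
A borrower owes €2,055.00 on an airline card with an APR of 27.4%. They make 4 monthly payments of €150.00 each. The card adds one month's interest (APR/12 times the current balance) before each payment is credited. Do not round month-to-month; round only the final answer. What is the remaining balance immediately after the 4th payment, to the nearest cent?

€1,628.35

Monthly rate r = 27.4%/12 = 2.28333% = 0.0228333.
Each month: B ← B·(1+r) − €150.00.
Month 1: interest €46.92; balance after payment €1,951.92.
Month 2: interest €44.57; balance after payment €1,846.49.
Month 3: interest €42.16; balance after payment €1,738.65.
Month 4: interest €39.70; balance after payment €1,628.35.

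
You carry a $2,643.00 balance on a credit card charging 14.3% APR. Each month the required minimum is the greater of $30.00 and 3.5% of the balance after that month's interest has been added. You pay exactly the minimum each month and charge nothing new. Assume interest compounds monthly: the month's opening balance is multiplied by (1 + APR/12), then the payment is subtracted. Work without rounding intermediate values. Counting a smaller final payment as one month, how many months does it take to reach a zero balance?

Monthly rate r = 14.3%/12 = 1.19167% = 0.0119167.
While 3.5% of the post-interest balance exceeds $30.00, each month B ← (B·(1+r))·(1 − 0.035), i.e. B shrinks by the factor (1+r)·0.965 = 0.9765.
This holds for months 1–48. Entering month 49 the balance is $844.03; 3.5% of the post-interest balance is now below $30.00, so the flat $30.00 minimum applies from here.
From month 49 a fixed $30.00 at rate r clears $844.03 in 35 more payments. Total: 48 + 35 = 83 months.

83 months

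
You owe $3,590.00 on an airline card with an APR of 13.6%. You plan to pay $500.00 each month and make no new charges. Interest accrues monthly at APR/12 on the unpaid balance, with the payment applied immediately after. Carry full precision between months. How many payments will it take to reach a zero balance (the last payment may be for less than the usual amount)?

Monthly rate r = 13.6%/12 = 1.13333% = 0.0113333.
Recurrence: B ← B·(1+r) − $500.00.
Month 1: interest $40.69; balance after payment $3,130.69.
Month 2: interest $35.48; balance after payment $2,666.17.
Closed form: n = −ln(1 − rB₀/P)/ln(1+r) = −ln(0.91863)/ln(1.01133) ≈ 7.531, so the balance reaches zero during payment 8.

8 months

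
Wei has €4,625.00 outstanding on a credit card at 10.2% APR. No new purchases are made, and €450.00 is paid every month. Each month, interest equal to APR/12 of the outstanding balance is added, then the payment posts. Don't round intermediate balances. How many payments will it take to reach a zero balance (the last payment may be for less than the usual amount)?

Monthly rate r = 10.2%/12 = 0.85% = 0.0085.
Recurrence: B ← B·(1+r) − €450.00.
Month 1: interest €39.31; balance after payment €4,214.31.
Month 2: interest €35.82; balance after payment €3,800.13.
Closed form: n = −ln(1 − rB₀/P)/ln(1+r) = −ln(0.91264)/ln(1.0085) ≈ 10.800, so the balance reaches zero during payment 11.

11 payments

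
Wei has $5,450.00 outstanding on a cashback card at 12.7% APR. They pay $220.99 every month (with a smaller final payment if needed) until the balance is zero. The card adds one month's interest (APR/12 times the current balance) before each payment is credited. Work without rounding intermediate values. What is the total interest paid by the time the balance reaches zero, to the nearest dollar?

$899

Monthly rate r = 12.7%/12 = 1.05833% = 0.0105833.
Payoff takes n = ⌈−ln(1 − rB₀/P)/ln(1+r)⌉ = ⌈28.730⌉ = 29 payments; the last is $161.57.
Total paid = 28·$220.99 + $161.57 = $6,349.29.
Total interest = total paid − principal = $6,349.29 − $5,450.00 = $899.29.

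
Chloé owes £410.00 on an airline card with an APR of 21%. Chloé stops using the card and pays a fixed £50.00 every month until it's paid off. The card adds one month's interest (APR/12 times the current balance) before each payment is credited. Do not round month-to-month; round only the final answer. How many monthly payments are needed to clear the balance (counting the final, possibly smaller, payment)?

Monthly rate r = 21%/12 = 1.75% = 0.0175.
Recurrence: B ← B·(1+r) − £50.00.
Month 1: interest £7.18; balance after payment £367.18.
Month 2: interest £6.43; balance after payment £323.60.
Closed form: n = −ln(1 − rB₀/P)/ln(1+r) = −ln(0.8565)/ln(1.0175) ≈ 8.929, so the balance reaches zero during payment 9.

9 payments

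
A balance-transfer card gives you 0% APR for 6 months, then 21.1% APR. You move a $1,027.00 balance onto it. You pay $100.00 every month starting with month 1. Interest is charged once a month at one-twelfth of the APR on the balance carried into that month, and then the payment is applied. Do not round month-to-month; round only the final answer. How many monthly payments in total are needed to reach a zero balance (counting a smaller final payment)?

11 payments

Promo months 1–6 at r₀ = 0%/12 = 0; months 7+ at r₁ = 21.1%/12 = 0.0175833.
After month 6 (no interest yet): B = $1,027.00 − 6·$100.00 = $427.00.
Then at r₁ with $100.00/mo: n₂ = −ln(1 − r₁·B/P)/ln(1+r₁) ≈ 4.48 → 5 more payments.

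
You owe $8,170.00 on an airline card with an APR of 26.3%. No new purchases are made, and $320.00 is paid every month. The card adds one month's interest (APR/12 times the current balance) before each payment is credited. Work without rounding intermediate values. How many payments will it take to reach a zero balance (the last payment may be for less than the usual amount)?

Monthly rate r = 26.3%/12 = 2.19167% = 0.0219167.
Recurrence: B ← B·(1+r) − $320.00.
Month 1: interest $179.06; balance after payment $8,029.06.
Month 2: interest $175.97; balance after payment $7,885.03.
Closed form: n = −ln(1 − rB₀/P)/ln(1+r) = −ln(0.44044)/ln(1.02192) ≈ 37.822, so the balance reaches zero during payment 38.

38 months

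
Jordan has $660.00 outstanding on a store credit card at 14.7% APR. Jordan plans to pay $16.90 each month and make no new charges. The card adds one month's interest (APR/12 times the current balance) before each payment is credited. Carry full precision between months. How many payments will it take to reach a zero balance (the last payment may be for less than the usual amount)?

54 months

Monthly rate r = 14.7%/12 = 1.225% = 0.01225.
Recurrence: B ← B·(1+r) − $16.90.
Month 1: interest $8.08; balance after payment $651.19.
Month 2: interest $7.98; balance after payment $642.26.
Closed form: n = −ln(1 − rB₀/P)/ln(1+r) = −ln(0.5216)/ln(1.01225) ≈ 53.456, so the balance reaches zero during payment 54.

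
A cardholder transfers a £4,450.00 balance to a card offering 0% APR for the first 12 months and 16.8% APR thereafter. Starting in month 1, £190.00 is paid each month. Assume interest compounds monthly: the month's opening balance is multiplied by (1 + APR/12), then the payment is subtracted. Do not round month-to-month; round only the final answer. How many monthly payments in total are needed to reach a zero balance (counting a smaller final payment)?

Promo months 1–12 at r₀ = 0%/12 = 0; months 13+ at r₁ = 16.8%/12 = 0.014.
After month 12 (no interest yet): B = £4,450.00 − 12·£190.00 = £2,170.00.
Then at r₁ with £190.00/mo: n₂ = −ln(1 − r₁·B/P)/ln(1+r₁) ≈ 12.53 → 13 more payments.

25 months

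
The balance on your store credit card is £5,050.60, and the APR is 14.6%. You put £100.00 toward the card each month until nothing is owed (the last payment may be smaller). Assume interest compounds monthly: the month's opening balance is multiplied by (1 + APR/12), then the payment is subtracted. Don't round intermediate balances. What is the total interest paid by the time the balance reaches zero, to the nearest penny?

£2,831.47

Monthly rate r = 14.6%/12 = 1.21667% = 0.0121667.
Payoff takes n = ⌈−ln(1 − rB₀/P)/ln(1+r)⌉ = ⌈78.820⌉ = 79 payments; the last is £82.07.
Total paid = 78·£100.00 + £82.07 = £7,882.07.
Total interest = total paid − principal = £7,882.07 − £5,050.60 = £2,831.47.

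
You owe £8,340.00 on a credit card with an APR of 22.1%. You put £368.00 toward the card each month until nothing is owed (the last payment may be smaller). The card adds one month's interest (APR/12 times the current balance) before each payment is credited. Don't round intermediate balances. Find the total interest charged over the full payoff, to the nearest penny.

£2,554.45

Monthly rate r = 22.1%/12 = 1.84167% = 0.0184167.
Payoff takes n = ⌈−ln(1 − rB₀/P)/ln(1+r)⌉ = ⌈29.602⌉ = 30 payments; the last is £222.45.
Total paid = 29·£368.00 + £222.45 = £10,894.45.
Total interest = total paid − principal = £10,894.45 − £8,340.00 = £2,554.45.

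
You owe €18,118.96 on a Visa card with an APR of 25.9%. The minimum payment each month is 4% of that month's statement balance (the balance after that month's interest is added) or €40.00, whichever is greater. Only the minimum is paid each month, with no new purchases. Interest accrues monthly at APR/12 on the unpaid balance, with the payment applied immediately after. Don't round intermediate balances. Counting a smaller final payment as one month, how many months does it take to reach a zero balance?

186 months

Monthly rate r = 25.9%/12 = 2.15833% = 0.0215833.
While 4% of the post-interest balance exceeds €40.00, each month B ← (B·(1+r))·(1 − 0.04), i.e. B shrinks by the factor (1+r)·0.96 = 0.98072.
This holds for months 1–150. Entering month 151 the balance is €976.99; 4% of the post-interest balance is now below €40.00, so the flat €40.00 minimum applies from here.
From month 151 a fixed €40.00 at rate r clears €976.99 in 36 more payments. Total: 150 + 36 = 186 months.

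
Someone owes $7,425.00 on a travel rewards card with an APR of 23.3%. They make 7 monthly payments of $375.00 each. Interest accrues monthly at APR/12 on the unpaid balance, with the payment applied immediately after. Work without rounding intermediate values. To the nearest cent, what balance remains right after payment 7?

$5,711.95

Monthly rate r = 23.3%/12 = 1.94167% = 0.0194167.
Each month: B ← B·(1+r) − $375.00.
Month 1: interest $144.17; balance after payment $7,194.17.
Month 2: interest $139.69; balance after payment $6,958.86.
Month 3: interest $135.12; balance after payment $6,718.97.
Month 4: interest $130.46; balance after payment $6,474.43.
Month 5: interest $125.71; balance after payment $6,225.15.
Month 6: interest $120.87; balance after payment $5,971.02.
Month 7: interest $115.94; balance after payment $5,711.95.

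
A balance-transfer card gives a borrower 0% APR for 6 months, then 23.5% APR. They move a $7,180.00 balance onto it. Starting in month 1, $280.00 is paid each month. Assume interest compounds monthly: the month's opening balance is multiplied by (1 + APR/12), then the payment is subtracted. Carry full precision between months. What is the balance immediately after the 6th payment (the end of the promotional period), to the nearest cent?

Promo months 1–6 at r₀ = 0%/12 = 0; months 7+ at r₁ = 23.5%/12 = 0.0195833.
After month 6 (no interest yet): B = $7,180.00 − 6·$280.00 = $5,500.00.

$5,500.00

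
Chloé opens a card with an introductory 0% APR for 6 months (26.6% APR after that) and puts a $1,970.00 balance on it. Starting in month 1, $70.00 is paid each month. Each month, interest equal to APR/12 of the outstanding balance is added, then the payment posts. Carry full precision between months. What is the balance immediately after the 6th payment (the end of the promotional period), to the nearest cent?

$1,550.00

Promo months 1–6 at r₀ = 0%/12 = 0; months 7+ at r₁ = 26.6%/12 = 0.0221667.
After month 6 (no interest yet): B = $1,970.00 − 6·$70.00 = $1,550.00.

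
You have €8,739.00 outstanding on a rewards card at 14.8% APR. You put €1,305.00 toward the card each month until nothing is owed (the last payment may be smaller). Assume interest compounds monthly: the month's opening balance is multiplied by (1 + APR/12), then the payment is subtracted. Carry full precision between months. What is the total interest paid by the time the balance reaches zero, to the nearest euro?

Monthly rate r = 14.8%/12 = 1.23333% = 0.0123333.
Payoff takes n = ⌈−ln(1 − rB₀/P)/ln(1+r)⌉ = ⌈7.032⌉ = 8 payments; the last is €42.45.
Total paid = 7·€1,305.00 + €42.45 = €9,177.45.
Total interest = total paid − principal = €9,177.45 − €8,739.00 = €438.45.

€438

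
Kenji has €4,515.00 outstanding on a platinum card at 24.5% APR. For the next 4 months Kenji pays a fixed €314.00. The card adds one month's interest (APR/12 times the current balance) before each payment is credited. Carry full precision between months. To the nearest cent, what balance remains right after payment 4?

€3,600.18

Monthly rate r = 24.5%/12 = 2.04167% = 0.0204167.
Each month: B ← B·(1+r) − €314.00.
Month 1: interest €92.18; balance after payment €4,293.18.
Month 2: interest €87.65; balance after payment €4,066.83.
Month 3: interest €83.03; balance after payment €3,835.86.
Month 4: interest €78.32; balance after payment €3,600.18.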